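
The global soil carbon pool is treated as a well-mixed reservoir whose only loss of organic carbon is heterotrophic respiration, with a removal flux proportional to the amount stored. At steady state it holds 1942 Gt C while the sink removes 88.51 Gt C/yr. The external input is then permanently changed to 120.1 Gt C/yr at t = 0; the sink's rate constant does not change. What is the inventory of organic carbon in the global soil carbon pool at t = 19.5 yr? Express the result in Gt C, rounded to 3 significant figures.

Residence time τ = M₀/F₀ = 21.94 yr. The eventual steady state is M_∞ = M₀·(F₁/F₀) = 1942 × 120.1/88.51 = 2635.1 Gt C.
The anomaly ΔM(t) = M(t) − M_∞ decays as ΔM₀·e^(−t/τ) with ΔM₀ = 1942 − 2635.1 = −693.1 Gt C.
At t = 19.5 yr, e^(−t/τ) = e^(−0.8887) = 0.4112, so ΔM = −285.0 Gt C and M = 2635.1 − 285.0 = 2350.1 Gt C.

2350 Gt C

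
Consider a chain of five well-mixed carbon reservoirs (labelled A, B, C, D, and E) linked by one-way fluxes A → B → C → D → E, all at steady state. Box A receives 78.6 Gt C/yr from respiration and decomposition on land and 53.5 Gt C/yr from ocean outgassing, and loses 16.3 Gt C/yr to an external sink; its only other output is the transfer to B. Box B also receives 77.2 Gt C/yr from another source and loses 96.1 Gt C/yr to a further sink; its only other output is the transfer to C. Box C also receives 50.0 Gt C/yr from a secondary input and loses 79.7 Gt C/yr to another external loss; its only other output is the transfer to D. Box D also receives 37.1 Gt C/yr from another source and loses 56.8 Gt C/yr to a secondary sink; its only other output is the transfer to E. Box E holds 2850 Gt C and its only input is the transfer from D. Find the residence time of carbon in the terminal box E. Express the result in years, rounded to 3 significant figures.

Box A: F(A→B) = (78.6 + 53.5) − 16.3 = 115.80 Gt C/yr.
Box B: F(B→C) = (115.80 + 77.2) − 96.1 = 96.900 Gt C/yr.
Box C: F(C→D) = (96.900 + 50.0) − 79.7 = 67.200 Gt C/yr.
Box D: F(D→E) = (67.200 + 37.1) − 56.8 = 47.500 Gt C/yr.
Box E throughput = its input = 47.500 Gt C/yr; τ = 2850 / 47.500 = 60.00 yr.

60.0 yr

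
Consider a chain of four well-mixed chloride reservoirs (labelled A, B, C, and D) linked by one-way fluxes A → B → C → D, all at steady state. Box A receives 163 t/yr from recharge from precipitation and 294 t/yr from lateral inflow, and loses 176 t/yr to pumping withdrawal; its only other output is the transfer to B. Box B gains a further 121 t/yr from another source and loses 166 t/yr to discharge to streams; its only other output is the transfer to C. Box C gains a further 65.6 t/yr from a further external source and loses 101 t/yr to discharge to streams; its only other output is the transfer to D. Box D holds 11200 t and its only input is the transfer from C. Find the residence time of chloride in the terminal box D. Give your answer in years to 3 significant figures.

Box A: F(A→B) = (163 + 294) − 176 = 281.00 t/yr.
Box B: F(B→C) = (281.00 + 121) − 166 = 236.00 t/yr.
Box C: F(C→D) = (236.00 + 65.6) − 101 = 200.60 t/yr.
Box D throughput = its input = 200.60 t/yr; τ = 11200 / 200.60 = 55.83 yr.

55.8 yr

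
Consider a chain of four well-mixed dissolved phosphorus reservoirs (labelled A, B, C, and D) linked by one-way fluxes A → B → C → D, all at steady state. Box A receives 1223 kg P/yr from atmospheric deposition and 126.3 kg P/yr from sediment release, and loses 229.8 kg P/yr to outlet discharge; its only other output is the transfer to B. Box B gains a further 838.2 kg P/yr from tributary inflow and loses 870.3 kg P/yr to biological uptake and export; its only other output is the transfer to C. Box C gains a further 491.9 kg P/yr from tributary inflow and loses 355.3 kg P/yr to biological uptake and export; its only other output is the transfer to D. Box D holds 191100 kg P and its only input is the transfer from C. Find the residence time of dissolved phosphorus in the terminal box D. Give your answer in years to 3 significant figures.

Box A: F(A→B) = (1223 + 126.3) − 229.8 = 1119.5 kg P/yr.
Box B: F(B→C) = (1119.5 + 838.2) − 870.3 = 1087.4 kg P/yr.
Box C: F(C→D) = (1087.4 + 491.9) − 355.3 = 1224.0 kg P/yr.
Box D throughput = its input = 1224.0 kg P/yr; τ = 191100 / 1224.0 = 156.1 yr.

156 yr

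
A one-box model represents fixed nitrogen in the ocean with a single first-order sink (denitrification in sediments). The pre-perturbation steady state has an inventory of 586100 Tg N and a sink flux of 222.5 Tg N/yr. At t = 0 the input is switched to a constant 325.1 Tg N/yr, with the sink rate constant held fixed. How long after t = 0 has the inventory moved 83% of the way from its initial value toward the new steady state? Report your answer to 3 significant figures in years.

4670 yr

τ = M₀/F₀ = 586100/222.5 = 2634 yr.
The remaining gap fraction is e^(−t/τ); 83% covered ⇒ e^(−t/τ) = 0.170.
t = −τ ln(0.170) = 2634 × 1.772 = 4668 yr.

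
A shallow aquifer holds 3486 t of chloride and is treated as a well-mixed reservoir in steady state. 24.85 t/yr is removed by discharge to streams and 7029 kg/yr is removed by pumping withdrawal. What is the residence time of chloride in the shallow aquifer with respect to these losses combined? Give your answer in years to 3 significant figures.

Convert the pumping withdrawal flux: 7029 kg/yr = 7.029 t/yr.
Total removal = 24.85 + 7.029 = 31.879 t/yr.
τ = M / ΣF_out = 3486 / 31.879 = 109.4 yr.

109 yr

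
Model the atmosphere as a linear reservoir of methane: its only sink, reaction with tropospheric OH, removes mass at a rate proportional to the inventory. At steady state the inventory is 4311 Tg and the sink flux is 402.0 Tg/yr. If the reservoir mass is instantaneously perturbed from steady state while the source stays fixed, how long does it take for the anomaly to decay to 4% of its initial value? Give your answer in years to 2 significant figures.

35 yr

For a linear reservoir the anomaly decays as exp(−t/τ) with τ = M/F = 4311/402.0 = 10.72 yr.
exp(−t/τ) = 0.04 ⇒ t = −τ ln(0.04) = 10.72 × 3.219 = 34.52 yr.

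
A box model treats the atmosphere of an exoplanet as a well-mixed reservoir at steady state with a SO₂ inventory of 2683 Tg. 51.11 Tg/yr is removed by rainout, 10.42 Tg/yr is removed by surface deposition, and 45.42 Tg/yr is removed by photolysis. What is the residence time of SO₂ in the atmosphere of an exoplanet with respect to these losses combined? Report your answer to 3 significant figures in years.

Total removal = 51.11 + 10.42 + 45.42 = 106.95 Tg/yr.
τ = M / ΣF_out = 2683 / 106.95 = 25.09 yr.

25.1 yr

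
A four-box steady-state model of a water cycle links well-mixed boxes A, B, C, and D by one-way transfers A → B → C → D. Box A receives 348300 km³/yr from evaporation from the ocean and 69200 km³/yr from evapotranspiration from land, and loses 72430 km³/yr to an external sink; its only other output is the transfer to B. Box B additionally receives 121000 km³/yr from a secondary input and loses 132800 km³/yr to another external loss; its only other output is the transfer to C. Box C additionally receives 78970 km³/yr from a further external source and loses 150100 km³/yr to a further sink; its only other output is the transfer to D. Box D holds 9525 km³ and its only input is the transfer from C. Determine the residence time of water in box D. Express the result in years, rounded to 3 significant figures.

Box A: F(A→B) = (348300 + 69200) − 72430 = 345070 km³/yr.
Box B: F(B→C) = (345070 + 121000) − 132800 = 333270 km³/yr.
Box C: F(C→D) = (333270 + 78970) − 150100 = 262140 km³/yr.
Box D throughput = its input = 262140 km³/yr; τ = 9525 / 262140 = 0.03634 yr.

0.0363 yr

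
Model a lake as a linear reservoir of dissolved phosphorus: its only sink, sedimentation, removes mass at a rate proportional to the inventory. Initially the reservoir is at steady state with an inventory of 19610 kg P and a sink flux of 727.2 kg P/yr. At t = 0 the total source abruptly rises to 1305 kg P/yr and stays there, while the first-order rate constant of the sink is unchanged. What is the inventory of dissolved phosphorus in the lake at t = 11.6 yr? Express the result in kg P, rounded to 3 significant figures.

The sink rate constant is k = F₀/M₀ = 727.2/19610 = 0.03708 yr⁻¹.
Solving dM/dt = F₁ − kM with M(0) = M₀ gives M(t) = F₁/k + (M₀ − F₁/k)·e^(−kt).
F₁/k = 1305/0.03708 = 35191 kg P; kt = 0.03708 × 11.6 = 0.4302, e^(−kt) = 0.6504.
M(11.6) = 35191 + (19610 − 35191) × 0.6504 = 35191 − 10130 = 25057 kg P.

25100 kg P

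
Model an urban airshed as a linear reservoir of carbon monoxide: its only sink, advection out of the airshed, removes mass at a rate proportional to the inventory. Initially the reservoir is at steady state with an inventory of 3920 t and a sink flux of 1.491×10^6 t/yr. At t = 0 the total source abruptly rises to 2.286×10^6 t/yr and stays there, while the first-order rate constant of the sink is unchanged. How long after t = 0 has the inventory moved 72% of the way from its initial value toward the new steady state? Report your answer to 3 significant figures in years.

0.00335 yr

τ = M₀/F₀ = 3920/1.491×10^6 = 0.002629 yr.
The remaining gap fraction is e^(−t/τ); 72% covered ⇒ e^(−t/τ) = 0.280.
t = −τ ln(0.280) = 0.002629 × 1.273 = 0.003347 yr.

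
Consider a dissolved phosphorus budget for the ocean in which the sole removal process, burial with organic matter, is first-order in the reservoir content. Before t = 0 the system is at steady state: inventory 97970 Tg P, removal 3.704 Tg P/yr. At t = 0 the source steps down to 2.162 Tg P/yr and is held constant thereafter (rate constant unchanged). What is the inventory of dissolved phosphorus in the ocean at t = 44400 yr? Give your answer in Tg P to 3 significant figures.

64800 Tg P

The sink rate constant is k = F₀/M₀ = 3.704/97970 = 3.781×10^-5 yr⁻¹.
Solving dM/dt = F₁ − kM with M(0) = M₀ gives M(t) = F₁/k + (M₀ − F₁/k)·e^(−kt).
F₁/k = 2.162/3.781×10^-5 = 57184 Tg P; kt = 3.781×10^-5 × 44400 = 1.679, e^(−kt) = 0.1866.
M(44400) = 57184 + (97970 − 57184) × 0.1866 = 57184 + 7612 = 64796 Tg P.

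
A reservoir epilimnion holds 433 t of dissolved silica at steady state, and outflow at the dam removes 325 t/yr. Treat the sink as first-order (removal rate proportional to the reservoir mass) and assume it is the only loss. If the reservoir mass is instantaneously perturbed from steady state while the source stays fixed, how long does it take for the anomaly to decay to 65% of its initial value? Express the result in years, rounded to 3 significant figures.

For a linear reservoir the anomaly decays as exp(−t/τ) with τ = M/F = 433/325 = 1.332 yr.
exp(−t/τ) = 0.65 ⇒ t = −τ ln(0.65) = 1.332 × 0.4308 = 0.5739 yr.

0.574 yr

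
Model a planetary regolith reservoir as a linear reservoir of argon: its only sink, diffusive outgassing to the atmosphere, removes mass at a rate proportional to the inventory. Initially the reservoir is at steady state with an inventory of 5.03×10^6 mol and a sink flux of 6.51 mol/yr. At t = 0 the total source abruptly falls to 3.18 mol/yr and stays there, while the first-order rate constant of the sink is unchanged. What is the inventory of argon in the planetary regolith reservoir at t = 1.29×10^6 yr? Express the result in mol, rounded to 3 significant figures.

2.94×10^6 mol

The sink rate constant is k = F₀/M₀ = 6.51/5.03×10^6 = 1.294×10^-6 yr⁻¹.
Solving dM/dt = F₁ − kM with M(0) = M₀ gives M(t) = F₁/k + (M₀ − F₁/k)·e^(−kt).
F₁/k = 3.18/1.294×10^-6 = 2.4571×10^6 mol; kt = 1.294×10^-6 × 1.29×10^6 = 1.670, e^(−kt) = 0.1883.
M(1.29×10^6) = 2.4571×10^6 + (5.03×10^6 − 2.4571×10^6) × 0.1883 = 2.4571×10^6 + 484600 = 2.9416×10^6 mol.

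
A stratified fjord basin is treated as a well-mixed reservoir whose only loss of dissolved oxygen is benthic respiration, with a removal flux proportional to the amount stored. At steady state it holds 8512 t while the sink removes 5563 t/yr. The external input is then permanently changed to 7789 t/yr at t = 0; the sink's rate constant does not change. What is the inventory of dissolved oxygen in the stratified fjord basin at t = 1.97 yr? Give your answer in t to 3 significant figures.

11000 t

Residence time τ = M₀/F₀ = 1.530 yr. The eventual steady state is M_∞ = M₀·(F₁/F₀) = 8512 × 7789/5563 = 11918 t.
The anomaly ΔM(t) = M(t) − M_∞ decays as ΔM₀·e^(−t/τ) with ΔM₀ = 8512 − 11918 = −3406 t.
At t = 1.97 yr, e^(−t/τ) = e^(−1.287) = 0.2760, so ΔM = −939.9 t and M = 11918 − 939.9 = 10978 t.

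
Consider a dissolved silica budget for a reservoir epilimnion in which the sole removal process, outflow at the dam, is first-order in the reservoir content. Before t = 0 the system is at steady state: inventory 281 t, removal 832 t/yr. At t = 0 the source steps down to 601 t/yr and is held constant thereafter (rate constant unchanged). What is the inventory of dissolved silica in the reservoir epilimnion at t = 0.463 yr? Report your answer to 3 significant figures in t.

τ = M₀/F₀ = 281/832 = 0.3377 yr; rate constant k = 1/τ.
New steady state M_∞ = F₁/k = F₁·τ = 601 × 0.3377 = 202.98 t.
M(t) = M_∞ + (M₀ − M_∞)·e^(−t/τ); t/τ = 0.463/0.3377 = 1.371, so e^(−t/τ) = 0.2539.
M(t) = 202.98 + 78.02 × 0.2539 = 222.79 t.

223 t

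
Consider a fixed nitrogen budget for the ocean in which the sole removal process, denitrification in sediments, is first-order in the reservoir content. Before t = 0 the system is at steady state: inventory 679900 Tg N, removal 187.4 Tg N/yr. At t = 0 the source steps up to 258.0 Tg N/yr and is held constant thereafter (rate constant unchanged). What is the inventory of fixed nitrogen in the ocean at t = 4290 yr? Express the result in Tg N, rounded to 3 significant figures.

858000 Tg N

The sink rate constant is k = F₀/M₀ = 187.4/679900 = 0.0002756 yr⁻¹.
Solving dM/dt = F₁ − kM with M(0) = M₀ gives M(t) = F₁/k + (M₀ − F₁/k)·e^(−kt).
F₁/k = 258.0/0.0002756 = 936040 Tg N; kt = 0.0002756 × 4290 = 1.182, e^(−kt) = 0.3065.
M(4290) = 936040 + (679900 − 936040) × 0.3065 = 936040 − 78510 = 857530 Tg N.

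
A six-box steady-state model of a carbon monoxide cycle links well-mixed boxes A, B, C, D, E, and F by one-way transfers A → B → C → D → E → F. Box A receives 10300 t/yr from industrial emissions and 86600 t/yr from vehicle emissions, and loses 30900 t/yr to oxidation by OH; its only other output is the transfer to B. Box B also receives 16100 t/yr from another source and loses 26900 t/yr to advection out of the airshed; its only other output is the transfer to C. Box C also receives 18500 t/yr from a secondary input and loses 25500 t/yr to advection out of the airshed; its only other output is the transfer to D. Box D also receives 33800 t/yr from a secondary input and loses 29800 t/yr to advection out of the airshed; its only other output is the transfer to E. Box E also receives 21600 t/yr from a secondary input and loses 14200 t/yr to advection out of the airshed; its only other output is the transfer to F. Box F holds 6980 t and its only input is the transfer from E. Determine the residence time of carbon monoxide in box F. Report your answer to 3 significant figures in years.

Box A: F(A→B) = (10300 + 86600) − 30900 = 66000 t/yr.
Box B: F(B→C) = (66000 + 16100) − 26900 = 55200 t/yr.
Box C: F(C→D) = (55200 + 18500) − 25500 = 48200 t/yr.
Box D: F(D→E) = (48200 + 33800) − 29800 = 52200 t/yr.
Box E: F(E→F) = (52200 + 21600) − 14200 = 59600 t/yr.
Box F throughput = its input = 59600 t/yr; τ = 6980 / 59600 = 0.1171 yr.

0.117 yr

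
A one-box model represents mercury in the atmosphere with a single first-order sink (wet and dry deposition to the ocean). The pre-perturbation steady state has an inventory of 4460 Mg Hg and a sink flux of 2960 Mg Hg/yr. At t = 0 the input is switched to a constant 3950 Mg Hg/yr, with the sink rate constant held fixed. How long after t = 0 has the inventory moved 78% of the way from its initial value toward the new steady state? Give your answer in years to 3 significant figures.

2.28 yr

τ = M₀/F₀ = 4460/2960 = 1.507 yr.
The remaining gap fraction is e^(−t/τ); 78% covered ⇒ e^(−t/τ) = 0.220.
t = −τ ln(0.220) = 1.507 × 1.514 = 2.281 yr.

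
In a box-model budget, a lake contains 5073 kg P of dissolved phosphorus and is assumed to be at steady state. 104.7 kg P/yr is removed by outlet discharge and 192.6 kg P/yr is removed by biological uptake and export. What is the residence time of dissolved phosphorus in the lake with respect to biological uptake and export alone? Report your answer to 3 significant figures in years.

26.3 yr

Residence time with respect to a single sink: τ = M / F_sink.
τ = 5073 / 192.6 = 26.34 yr.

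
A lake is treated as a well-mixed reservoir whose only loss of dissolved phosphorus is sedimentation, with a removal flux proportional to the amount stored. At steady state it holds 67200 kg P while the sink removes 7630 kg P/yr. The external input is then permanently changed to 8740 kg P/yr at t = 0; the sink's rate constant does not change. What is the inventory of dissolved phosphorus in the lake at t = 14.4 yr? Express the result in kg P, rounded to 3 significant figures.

The sink rate constant is k = F₀/M₀ = 7630/67200 = 0.1135 yr⁻¹.
Solving dM/dt = F₁ − kM with M(0) = M₀ gives M(t) = F₁/k + (M₀ − F₁/k)·e^(−kt).
F₁/k = 8740/0.1135 = 76976 kg P; kt = 0.1135 × 14.4 = 1.635, e^(−kt) = 0.1950.
M(14.4) = 76976 + (67200 − 76976) × 0.1950 = 76976 − 1906 = 75070 kg P.

75100 kg P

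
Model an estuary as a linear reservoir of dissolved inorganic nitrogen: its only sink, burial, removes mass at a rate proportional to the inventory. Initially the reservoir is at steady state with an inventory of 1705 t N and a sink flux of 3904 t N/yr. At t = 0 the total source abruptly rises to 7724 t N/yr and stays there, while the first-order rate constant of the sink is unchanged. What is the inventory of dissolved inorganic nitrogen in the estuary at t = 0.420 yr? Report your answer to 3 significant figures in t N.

2740 t N

τ = M₀/F₀ = 1705/3904 = 0.4367 yr; rate constant k = 1/τ.
New steady state M_∞ = F₁/k = F₁·τ = 7724 × 0.4367 = 3373.3 t N.
M(t) = M_∞ + (M₀ − M_∞)·e^(−t/τ); t/τ = 0.420/0.4367 = 0.9617, so e^(−t/τ) = 0.3822.
M(t) = 3373.3 − 1668 × 0.3822 = 2735.6 t N.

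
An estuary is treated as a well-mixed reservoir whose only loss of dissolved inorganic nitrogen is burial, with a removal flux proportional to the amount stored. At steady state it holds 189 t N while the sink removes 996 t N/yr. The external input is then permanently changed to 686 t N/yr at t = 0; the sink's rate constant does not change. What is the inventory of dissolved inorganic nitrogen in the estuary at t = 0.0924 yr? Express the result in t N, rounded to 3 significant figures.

τ = M₀/F₀ = 189/996 = 0.1898 yr; rate constant k = 1/τ.
New steady state M_∞ = F₁/k = F₁·τ = 686 × 0.1898 = 130.17 t N.
M(t) = M_∞ + (M₀ − M_∞)·e^(−t/τ); t/τ = 0.0924/0.1898 = 0.4869, so e^(−t/τ) = 0.6145.
M(t) = 130.17 + 58.83 × 0.6145 = 166.32 t N.

166 t N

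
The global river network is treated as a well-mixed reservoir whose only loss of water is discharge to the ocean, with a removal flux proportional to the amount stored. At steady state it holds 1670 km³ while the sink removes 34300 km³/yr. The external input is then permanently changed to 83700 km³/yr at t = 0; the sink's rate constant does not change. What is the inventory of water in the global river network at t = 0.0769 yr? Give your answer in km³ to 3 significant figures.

3580 km³

The sink rate constant is k = F₀/M₀ = 34300/1670 = 20.54 yr⁻¹.
Solving dM/dt = F₁ − kM with M(0) = M₀ gives M(t) = F₁/k + (M₀ − F₁/k)·e^(−kt).
F₁/k = 83700/20.54 = 4075.2 km³; kt = 20.54 × 0.0769 = 1.579, e^(−kt) = 0.2061.
M(0.0769) = 4075.2 + (1670 − 4075.2) × 0.2061 = 4075.2 − 495.7 = 3579.5 km³.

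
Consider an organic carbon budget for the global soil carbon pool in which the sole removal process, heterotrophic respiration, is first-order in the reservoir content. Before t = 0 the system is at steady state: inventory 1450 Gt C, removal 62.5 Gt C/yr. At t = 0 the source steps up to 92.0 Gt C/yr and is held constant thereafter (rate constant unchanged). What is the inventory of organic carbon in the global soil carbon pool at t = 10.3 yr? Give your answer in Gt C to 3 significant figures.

1700 Gt C

Residence time τ = M₀/F₀ = 23.20 yr. The eventual steady state is M_∞ = M₀·(F₁/F₀) = 1450 × 92.0/62.5 = 2134.4 Gt C.
The anomaly ΔM(t) = M(t) − M_∞ decays as ΔM₀·e^(−t/τ) with ΔM₀ = 1450 − 2134.4 = −684.4 Gt C.
At t = 10.3 yr, e^(−t/τ) = e^(−0.4440) = 0.6415, so ΔM = −439.0 Gt C and M = 2134.4 − 439.0 = 1695.4 Gt C.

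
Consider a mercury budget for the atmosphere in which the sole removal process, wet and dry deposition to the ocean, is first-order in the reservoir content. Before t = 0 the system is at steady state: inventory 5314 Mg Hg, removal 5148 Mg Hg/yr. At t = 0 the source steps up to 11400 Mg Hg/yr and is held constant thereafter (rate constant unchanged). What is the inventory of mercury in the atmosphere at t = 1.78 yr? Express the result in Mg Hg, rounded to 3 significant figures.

10600 Mg Hg

τ = M₀/F₀ = 5314/5148 = 1.032 yr; rate constant k = 1/τ.
New steady state M_∞ = F₁/k = F₁·τ = 11400 × 1.032 = 11768 Mg Hg.
M(t) = M_∞ + (M₀ − M_∞)·e^(−t/τ); t/τ = 1.78/1.032 = 1.724, so e^(−t/τ) = 0.1783.
M(t) = 11768 − 6454 × 0.1783 = 10617 Mg Hg.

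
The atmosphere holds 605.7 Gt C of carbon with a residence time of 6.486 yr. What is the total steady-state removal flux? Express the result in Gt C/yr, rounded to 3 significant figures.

F = M / τ = 605.7 / 6.486 = 93.39 Gt C/yr.

93.4 Gt C/yr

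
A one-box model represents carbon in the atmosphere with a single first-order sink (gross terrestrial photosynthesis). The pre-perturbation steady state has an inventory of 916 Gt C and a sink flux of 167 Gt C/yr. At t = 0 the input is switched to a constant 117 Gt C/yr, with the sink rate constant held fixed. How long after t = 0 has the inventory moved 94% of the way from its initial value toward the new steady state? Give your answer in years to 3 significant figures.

15.4 yr

τ = M₀/F₀ = 916/167 = 5.485 yr.
The remaining gap fraction is e^(−t/τ); 94% covered ⇒ e^(−t/τ) = 0.0600.
t = −τ ln(0.0600) = 5.485 × 2.813 = 15.43 yr.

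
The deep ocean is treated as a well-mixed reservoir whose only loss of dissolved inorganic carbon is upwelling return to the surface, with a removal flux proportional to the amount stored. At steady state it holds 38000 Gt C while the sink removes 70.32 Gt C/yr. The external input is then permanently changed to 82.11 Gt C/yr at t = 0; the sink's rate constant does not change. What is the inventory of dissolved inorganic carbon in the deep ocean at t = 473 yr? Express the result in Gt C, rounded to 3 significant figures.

The sink rate constant is k = F₀/M₀ = 70.32/38000 = 0.001851 yr⁻¹.
Solving dM/dt = F₁ − kM with M(0) = M₀ gives M(t) = F₁/k + (M₀ − F₁/k)·e^(−kt).
F₁/k = 82.11/0.001851 = 44371 Gt C; kt = 0.001851 × 473 = 0.8753, e^(−kt) = 0.4167.
M(473) = 44371 + (38000 − 44371) × 0.4167 = 44371 − 2655 = 41716 Gt C.

41700 Gt C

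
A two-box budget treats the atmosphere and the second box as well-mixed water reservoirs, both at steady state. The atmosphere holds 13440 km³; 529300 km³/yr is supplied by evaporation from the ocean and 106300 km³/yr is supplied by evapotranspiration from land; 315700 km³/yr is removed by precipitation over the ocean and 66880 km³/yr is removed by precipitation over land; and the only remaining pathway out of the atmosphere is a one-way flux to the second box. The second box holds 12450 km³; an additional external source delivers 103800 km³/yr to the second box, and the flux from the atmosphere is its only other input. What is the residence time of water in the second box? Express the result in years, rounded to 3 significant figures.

0.0349 yr

Balance the atmosphere: ΣF_in = 529300 + 106300 = 635600 km³/yr.
Flux to the second box = ΣF_in − (315700 + 66880) = 253020 km³/yr.
Total input to the second box = 253020 + 103800 = 356820 km³/yr; at steady state this equals its total output.
τ = M / F = 12450 / 356820 = 0.03489 yr.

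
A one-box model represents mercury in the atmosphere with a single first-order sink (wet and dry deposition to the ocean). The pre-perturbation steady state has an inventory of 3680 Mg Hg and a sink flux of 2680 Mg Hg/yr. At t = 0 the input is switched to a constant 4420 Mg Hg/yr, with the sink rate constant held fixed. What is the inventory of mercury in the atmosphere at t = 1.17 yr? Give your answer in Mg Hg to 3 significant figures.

Residence time τ = M₀/F₀ = 1.373 yr. The eventual steady state is M_∞ = M₀·(F₁/F₀) = 3680 × 4420/2680 = 6069.3 Mg Hg.
The anomaly ΔM(t) = M(t) − M_∞ decays as ΔM₀·e^(−t/τ) with ΔM₀ = 3680 − 6069.3 = −2389 Mg Hg.
At t = 1.17 yr, e^(−t/τ) = e^(−0.8521) = 0.4265, so ΔM = −1019 Mg Hg and M = 6069.3 − 1019 = 5050.2 Mg Hg.

5050 Mg Hg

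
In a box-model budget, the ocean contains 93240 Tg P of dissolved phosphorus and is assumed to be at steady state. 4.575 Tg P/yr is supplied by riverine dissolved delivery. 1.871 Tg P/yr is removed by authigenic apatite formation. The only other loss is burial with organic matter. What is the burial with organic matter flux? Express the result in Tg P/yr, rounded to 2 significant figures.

2.7 Tg P/yr

At steady state ΣF_in = ΣF_out.
ΣF_in = 4.5750 Tg P/yr.
Burial with organic matter flux = ΣF_in − (1.871) = 4.5750 − 1.871 = 2.704 Tg P/yr.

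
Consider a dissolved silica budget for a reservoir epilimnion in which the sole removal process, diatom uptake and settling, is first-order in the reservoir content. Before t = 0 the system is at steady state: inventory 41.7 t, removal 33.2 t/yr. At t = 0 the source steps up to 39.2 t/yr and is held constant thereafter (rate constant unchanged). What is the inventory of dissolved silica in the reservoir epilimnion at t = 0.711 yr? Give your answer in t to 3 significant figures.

The sink rate constant is k = F₀/M₀ = 33.2/41.7 = 0.7962 yr⁻¹.
Solving dM/dt = F₁ − kM with M(0) = M₀ gives M(t) = F₁/k + (M₀ − F₁/k)·e^(−kt).
F₁/k = 39.2/0.7962 = 49.236 t; kt = 0.7962 × 0.711 = 0.5661, e^(−kt) = 0.5678.
M(0.711) = 49.236 + (41.7 − 49.236) × 0.5678 = 49.236 − 4.279 = 44.957 t.

45.0 t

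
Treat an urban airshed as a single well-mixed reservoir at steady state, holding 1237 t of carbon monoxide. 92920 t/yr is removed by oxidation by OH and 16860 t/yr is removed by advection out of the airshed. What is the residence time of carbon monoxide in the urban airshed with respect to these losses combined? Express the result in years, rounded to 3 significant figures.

0.0113 yr

Total removal = 92920 + 16860 = 109780 t/yr.
τ = M / ΣF_out = 1237 / 109780 = 0.01127 yr.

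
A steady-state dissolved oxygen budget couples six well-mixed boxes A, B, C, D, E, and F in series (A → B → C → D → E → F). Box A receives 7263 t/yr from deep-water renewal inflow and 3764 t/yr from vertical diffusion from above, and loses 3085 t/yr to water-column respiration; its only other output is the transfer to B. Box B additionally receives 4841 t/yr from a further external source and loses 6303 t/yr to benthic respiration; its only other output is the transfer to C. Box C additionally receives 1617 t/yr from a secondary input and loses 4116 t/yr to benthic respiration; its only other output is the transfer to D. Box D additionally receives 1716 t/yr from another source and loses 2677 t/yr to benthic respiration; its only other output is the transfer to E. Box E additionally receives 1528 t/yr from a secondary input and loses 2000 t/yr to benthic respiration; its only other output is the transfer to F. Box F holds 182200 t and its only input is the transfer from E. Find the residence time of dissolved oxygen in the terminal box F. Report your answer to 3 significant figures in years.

Box A: F(A→B) = (7263 + 3764) − 3085 = 7942.0 t/yr.
Box B: F(B→C) = (7942.0 + 4841) − 6303 = 6480.0 t/yr.
Box C: F(C→D) = (6480.0 + 1617) − 4116 = 3981.0 t/yr.
Box D: F(D→E) = (3981.0 + 1716) − 2677 = 3020.0 t/yr.
Box E: F(E→F) = (3020.0 + 1528) − 2000 = 2548.0 t/yr.
Box F throughput = its input = 2548.0 t/yr; τ = 182200 / 2548.0 = 71.51 yr.

71.5 yr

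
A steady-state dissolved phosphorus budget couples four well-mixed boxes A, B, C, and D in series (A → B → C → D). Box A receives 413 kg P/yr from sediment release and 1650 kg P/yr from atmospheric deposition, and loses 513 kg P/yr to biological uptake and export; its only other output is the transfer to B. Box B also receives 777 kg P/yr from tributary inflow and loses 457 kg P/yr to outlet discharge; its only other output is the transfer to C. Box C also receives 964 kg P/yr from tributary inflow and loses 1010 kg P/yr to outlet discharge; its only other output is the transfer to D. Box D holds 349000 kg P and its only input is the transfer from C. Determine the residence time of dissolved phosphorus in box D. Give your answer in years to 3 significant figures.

191 yr

Box A: F(A→B) = (413 + 1650) − 513 = 1550.0 kg P/yr.
Box B: F(B→C) = (1550.0 + 777) − 457 = 1870.0 kg P/yr.
Box C: F(C→D) = (1870.0 + 964) − 1010 = 1824.0 kg P/yr.
Box D throughput = its input = 1824.0 kg P/yr; τ = 349000 / 1824.0 = 191.3 yr.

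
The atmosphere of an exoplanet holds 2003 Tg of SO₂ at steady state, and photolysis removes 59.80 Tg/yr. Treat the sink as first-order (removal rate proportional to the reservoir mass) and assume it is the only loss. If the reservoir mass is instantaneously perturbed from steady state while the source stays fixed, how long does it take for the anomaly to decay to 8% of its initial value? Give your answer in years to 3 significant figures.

For a linear reservoir the anomaly decays as exp(−t/τ) with τ = M/F = 2003/59.80 = 33.49 yr.
exp(−t/τ) = 0.08 ⇒ t = −τ ln(0.08) = 33.49 × 2.526 = 84.60 yr.

84.6 yr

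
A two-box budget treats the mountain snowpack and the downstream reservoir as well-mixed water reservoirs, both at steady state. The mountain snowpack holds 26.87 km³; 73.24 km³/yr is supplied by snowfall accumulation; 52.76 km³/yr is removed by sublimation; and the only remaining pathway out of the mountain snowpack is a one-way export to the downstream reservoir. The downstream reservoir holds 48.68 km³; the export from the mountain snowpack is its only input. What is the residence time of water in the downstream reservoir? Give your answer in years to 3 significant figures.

Balance the mountain snowpack: ΣF_in = 73.240 km³/yr.
Export to the downstream reservoir = ΣF_in − (52.76) = 20.480 km³/yr.
At steady state the output of the downstream reservoir equals its input, 20.480 km³/yr.
τ = M / F = 48.68 / 20.480 = 2.377 yr.

2.38 yr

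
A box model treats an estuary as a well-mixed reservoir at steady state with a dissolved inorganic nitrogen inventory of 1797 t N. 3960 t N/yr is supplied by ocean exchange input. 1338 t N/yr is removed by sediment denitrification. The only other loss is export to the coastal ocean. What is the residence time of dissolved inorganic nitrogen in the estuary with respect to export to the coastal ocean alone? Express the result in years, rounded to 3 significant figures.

0.685 yr

At steady state ΣF_in = ΣF_out.
ΣF_in = 3960.0 t N/yr.
Export to the coastal ocean flux = ΣF_in − (1338) = 3960.0 − 1338 = 2622 t N/yr.
τ = M / F = 1797 / 2622 = 0.6854 yr.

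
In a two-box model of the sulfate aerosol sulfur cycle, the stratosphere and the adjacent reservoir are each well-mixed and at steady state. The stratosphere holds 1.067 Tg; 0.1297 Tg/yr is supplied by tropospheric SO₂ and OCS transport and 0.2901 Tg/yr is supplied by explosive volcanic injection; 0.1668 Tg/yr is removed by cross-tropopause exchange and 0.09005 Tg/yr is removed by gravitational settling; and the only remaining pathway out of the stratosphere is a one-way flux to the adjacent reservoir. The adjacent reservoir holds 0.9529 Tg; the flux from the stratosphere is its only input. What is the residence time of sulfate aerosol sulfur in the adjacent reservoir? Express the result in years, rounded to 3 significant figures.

5.85 yr

Balance the stratosphere: ΣF_in = 0.1297 + 0.2901 = 0.41980 Tg/yr.
Flux to the adjacent reservoir = ΣF_in − (0.1668 + 0.09005) = 0.16295 Tg/yr.
At steady state the output of the adjacent reservoir equals its input, 0.16295 Tg/yr.
τ = M / F = 0.9529 / 0.16295 = 5.848 yr.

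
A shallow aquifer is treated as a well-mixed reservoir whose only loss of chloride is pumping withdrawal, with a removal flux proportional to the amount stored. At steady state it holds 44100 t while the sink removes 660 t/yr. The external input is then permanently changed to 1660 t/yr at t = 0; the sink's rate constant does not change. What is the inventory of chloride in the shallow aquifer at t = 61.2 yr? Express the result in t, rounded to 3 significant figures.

τ = M₀/F₀ = 44100/660 = 66.82 yr; rate constant k = 1/τ.
New steady state M_∞ = F₁/k = F₁·τ = 1660 × 66.82 = 110920 t.
M(t) = M_∞ + (M₀ − M_∞)·e^(−t/τ); t/τ = 61.2/66.82 = 0.9159, so e^(−t/τ) = 0.4001.
M(t) = 110920 − 66820 × 0.4001 = 84181 t.

84200 t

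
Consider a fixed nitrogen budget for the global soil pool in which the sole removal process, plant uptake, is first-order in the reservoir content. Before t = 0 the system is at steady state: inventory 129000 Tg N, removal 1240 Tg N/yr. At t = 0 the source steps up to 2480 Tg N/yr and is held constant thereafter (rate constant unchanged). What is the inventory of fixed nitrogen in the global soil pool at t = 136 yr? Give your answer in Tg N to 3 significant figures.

The sink rate constant is k = F₀/M₀ = 1240/129000 = 0.009612 yr⁻¹.
Solving dM/dt = F₁ − kM with M(0) = M₀ gives M(t) = F₁/k + (M₀ − F₁/k)·e^(−kt).
F₁/k = 2480/0.009612 = 258000 Tg N; kt = 0.009612 × 136 = 1.307, e^(−kt) = 0.2706.
M(136) = 258000 + (129000 − 258000) × 0.2706 = 258000 − 34900 = 223100 Tg N.

223000 Tg N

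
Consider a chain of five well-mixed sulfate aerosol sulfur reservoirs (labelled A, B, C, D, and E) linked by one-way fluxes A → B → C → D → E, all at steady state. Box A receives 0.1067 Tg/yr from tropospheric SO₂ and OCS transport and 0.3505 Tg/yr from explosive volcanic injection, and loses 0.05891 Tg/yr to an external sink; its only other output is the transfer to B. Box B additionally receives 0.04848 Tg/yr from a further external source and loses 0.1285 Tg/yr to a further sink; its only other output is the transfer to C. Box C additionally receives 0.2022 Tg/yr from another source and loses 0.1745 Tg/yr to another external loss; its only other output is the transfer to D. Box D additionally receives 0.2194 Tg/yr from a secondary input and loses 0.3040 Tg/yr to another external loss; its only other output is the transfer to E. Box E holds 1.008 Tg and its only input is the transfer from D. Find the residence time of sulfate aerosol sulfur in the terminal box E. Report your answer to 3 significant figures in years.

Box A: F(A→B) = (0.1067 + 0.3505) − 0.05891 = 0.39829 Tg/yr.
Box B: F(B→C) = (0.39829 + 0.04848) − 0.1285 = 0.31827 Tg/yr.
Box C: F(C→D) = (0.31827 + 0.2022) − 0.1745 = 0.34597 Tg/yr.
Box D: F(D→E) = (0.34597 + 0.2194) − 0.3040 = 0.26137 Tg/yr.
Box E throughput = its input = 0.26137 Tg/yr; τ = 1.008 / 0.26137 = 3.857 yr.

3.86 yr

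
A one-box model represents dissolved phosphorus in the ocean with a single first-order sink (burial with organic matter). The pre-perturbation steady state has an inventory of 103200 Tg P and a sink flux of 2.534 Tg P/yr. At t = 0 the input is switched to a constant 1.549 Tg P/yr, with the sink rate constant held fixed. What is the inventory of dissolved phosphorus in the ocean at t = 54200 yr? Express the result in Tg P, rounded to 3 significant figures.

73700 Tg P

τ = M₀/F₀ = 103200/2.534 = 40730 yr; rate constant k = 1/τ.
New steady state M_∞ = F₁/k = F₁·τ = 1.549 × 40730 = 63085 Tg P.
M(t) = M_∞ + (M₀ − M_∞)·e^(−t/τ); t/τ = 54200/40730 = 1.331, so e^(−t/τ) = 0.2643.
M(t) = 63085 + 40120 × 0.2643 = 73685 Tg P.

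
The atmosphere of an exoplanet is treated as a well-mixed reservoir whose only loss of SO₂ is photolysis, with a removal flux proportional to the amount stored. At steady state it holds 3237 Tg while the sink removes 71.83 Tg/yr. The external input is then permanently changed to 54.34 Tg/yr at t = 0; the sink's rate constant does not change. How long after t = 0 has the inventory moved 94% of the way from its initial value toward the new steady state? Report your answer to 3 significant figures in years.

127 yr

τ = M₀/F₀ = 3237/71.83 = 45.06 yr.
The remaining gap fraction is e^(−t/τ); 94% covered ⇒ e^(−t/τ) = 0.0600.
t = −τ ln(0.0600) = 45.06 × 2.813 = 126.8 yr.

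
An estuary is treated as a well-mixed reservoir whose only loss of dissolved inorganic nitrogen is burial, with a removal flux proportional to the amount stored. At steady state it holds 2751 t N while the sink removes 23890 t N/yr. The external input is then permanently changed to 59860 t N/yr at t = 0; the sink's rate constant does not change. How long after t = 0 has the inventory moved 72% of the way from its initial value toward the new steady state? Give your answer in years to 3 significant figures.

0.147 yr

τ = M₀/F₀ = 2751/23890 = 0.1152 yr.
The remaining gap fraction is e^(−t/τ); 72% covered ⇒ e^(−t/τ) = 0.280.
t = −τ ln(0.280) = 0.1152 × 1.273 = 0.1466 yr.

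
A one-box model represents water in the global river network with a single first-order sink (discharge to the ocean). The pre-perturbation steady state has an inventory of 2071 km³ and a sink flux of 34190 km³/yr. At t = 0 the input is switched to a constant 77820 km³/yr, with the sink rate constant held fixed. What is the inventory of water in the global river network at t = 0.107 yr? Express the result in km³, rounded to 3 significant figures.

4260 km³

τ = M₀/F₀ = 2071/34190 = 0.06057 yr; rate constant k = 1/τ.
New steady state M_∞ = F₁/k = F₁·τ = 77820 × 0.06057 = 4713.8 km³.
M(t) = M_∞ + (M₀ − M_∞)·e^(−t/τ); t/τ = 0.107/0.06057 = 1.766, so e^(−t/τ) = 0.1709.
M(t) = 4713.8 − 2643 × 0.1709 = 4262.1 km³.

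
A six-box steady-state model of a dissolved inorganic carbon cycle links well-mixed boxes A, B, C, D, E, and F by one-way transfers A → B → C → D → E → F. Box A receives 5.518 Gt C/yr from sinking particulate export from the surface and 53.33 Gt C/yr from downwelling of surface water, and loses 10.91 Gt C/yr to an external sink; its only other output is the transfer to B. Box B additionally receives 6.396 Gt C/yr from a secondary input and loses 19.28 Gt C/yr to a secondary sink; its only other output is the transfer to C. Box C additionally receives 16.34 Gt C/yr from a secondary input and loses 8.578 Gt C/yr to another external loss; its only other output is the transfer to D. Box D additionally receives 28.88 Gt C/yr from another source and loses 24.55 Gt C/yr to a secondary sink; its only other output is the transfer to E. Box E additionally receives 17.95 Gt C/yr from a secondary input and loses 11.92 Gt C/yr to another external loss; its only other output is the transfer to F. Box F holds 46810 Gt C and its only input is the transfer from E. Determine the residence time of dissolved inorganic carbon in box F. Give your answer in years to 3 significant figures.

880 yr

Box A: F(A→B) = (5.518 + 53.33) − 10.91 = 47.938 Gt C/yr.
Box B: F(B→C) = (47.938 + 6.396) − 19.28 = 35.054 Gt C/yr.
Box C: F(C→D) = (35.054 + 16.34) − 8.578 = 42.816 Gt C/yr.
Box D: F(D→E) = (42.816 + 28.88) − 24.55 = 47.146 Gt C/yr.
Box E: F(E→F) = (47.146 + 17.95) − 11.92 = 53.176 Gt C/yr.
Box F throughput = its input = 53.176 Gt C/yr; τ = 46810 / 53.176 = 880.3 yr.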